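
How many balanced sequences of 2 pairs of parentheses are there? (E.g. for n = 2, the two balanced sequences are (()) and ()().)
C_2 = 2

These balanced parentheses are counted by the Catalan number C_n = (1/(n + 1)) · C(2n, n). For n = 2: C_2 = (1/3) · C(4, 2) = 6/3 = 2.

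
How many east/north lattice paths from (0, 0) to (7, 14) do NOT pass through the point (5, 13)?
Number of paths = 90576

Total paths from (0, 0) to (7, 14): C(21, 7) = 116280. Paths through (5, 13): (paths (0, 0) → (5, 13)) × (paths (5, 13) → (7, 14)) = C(18, 5) · C(3, 2) = 8568 · 3 = 25704. Avoidance count = 116280 − 25704 = 90576.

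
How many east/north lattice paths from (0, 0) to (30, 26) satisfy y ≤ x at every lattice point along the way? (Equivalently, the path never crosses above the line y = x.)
Number of paths = 1072007803888560

By the reflection principle (André's argument), the number of monotone paths to (30, 26) with n ≤ m that never go above y = x is C(56, 30) − C(56, 31) = 6646448384109072 − 5574440580220512 = 1072007803888560.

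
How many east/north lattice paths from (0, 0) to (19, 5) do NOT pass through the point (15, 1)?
Number of paths = 41384

Total paths from (0, 0) to (19, 5): C(24, 19) = 42504. Paths through (15, 1): (paths (0, 0) → (15, 1)) × (paths (15, 1) → (19, 5)) = C(16, 15) · C(8, 4) = 16 · 70 = 1120. Avoidance count = 42504 − 1120 = 41384.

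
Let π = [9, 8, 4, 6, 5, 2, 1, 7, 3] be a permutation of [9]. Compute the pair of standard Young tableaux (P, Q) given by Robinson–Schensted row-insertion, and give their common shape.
P = [1, 3, 7] / [2, 5] / [4] / [6] / [8] / [9];  Q = [1, 4, 8] / [2, 9] / [3] / [5] / [6] / [7];  common shape = (3, 2, 1, 1, 1, 1)

Row-insert the values π_1, π_2, … into P one at a time, bumping the leftmost entry strictly greater than the inserted value down to the next row. The recording tableau Q records, in position (i, j), the step at which that cell was added to P.
  Insert 9 (step 1): P = [9];  Q = [1]
  Insert 8 (step 2): P = [8] / [9];  Q = [1] / [2]
  Insert 4 (step 3): P = [4] / [8] / [9];  Q = [1] / [2] / [3]
  Insert 6 (step 4): P = [4, 6] / [8] / [9];  Q = [1, 4] / [2] / [3]
  Insert 5 (step 5): P = [4, 5] / [6] / [8] / [9];  Q = [1, 4] / [2] / [3] / [5]
  Insert 2 (step 6): P = [2, 5] / [4] / [6] / [8] / [9];  Q = [1, 4] / [2] / [3] / [5] / [6]
  Insert 1 (step 7): P = [1, 5] / [2] / [4] / [6] / [8] / [9];  Q = [1, 4] / [2] / [3] / [5] / [6] / [7]
  Insert 7 (step 8): P = [1, 5, 7] / [2] / [4] / [6] / [8] / [9];  Q = [1, 4, 8] / [2] / [3] / [5] / [6] / [7]
  Insert 3 (step 9): P = [1, 3, 7] / [2, 5] / [4] / [6] / [8] / [9];  Q = [1, 4, 8] / [2, 9] / [3] / [5] / [6] / [7]
Final shape: (3, 2, 1, 1, 1, 1).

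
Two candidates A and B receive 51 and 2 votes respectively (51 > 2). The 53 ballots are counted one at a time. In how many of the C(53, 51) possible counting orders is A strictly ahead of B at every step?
Strict-lead orderings = 1274

Total orderings of the 53 votes with 51 for A: C(53, 51) = 1378. By the Bertrand ballot formula (Cycle Lemma / reflection principle), the number of orderings in which A is strictly ahead of B throughout is (p − q)/(p + q) · C(p + q, p) = (51 − 2)/(51 + 2) · 1378 = 1274.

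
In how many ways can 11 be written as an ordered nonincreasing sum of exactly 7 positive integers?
p(11, 7 parts) = 5

Partitions of n into exactly k parts ↔ partitions of n − k into at most k parts (subtract 1 from each part). For n = 11, k = 7, the partitions are: 5+1+1+1+1+1+1, 4+2+1+1+1+1+1, 3+3+1+1+1+1+1, 3+2+2+1+1+1+1, 2+2+2+2+1+1+1. Count = 5.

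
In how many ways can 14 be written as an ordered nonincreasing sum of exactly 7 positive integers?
p(14, 7 parts) = 15

Partitions of n into exactly k parts ↔ partitions of n − k into at most k parts (subtract 1 from each part). For n = 14, k = 7, the partitions are: 8+1+1+1+1+1+1, 7+2+1+1+1+1+1, 6+3+1+1+1+1+1, 6+2+2+1+1+1+1, 5+4+1+1+1+1+1, 5+3+2+1+1+1+1, 5+2+2+2+1+1+1, 4+4+2+1+1+1+1, 4+3+3+1+1+1+1, 4+3+2+2+1+1+1, 4+2+2+2+2+1+1, 3+3+3+2+1+1+1, 3+3+2+2+2+1+1, 3+2+2+2+2+2+1, 2+2+2+2+2+2+2. Count = 15.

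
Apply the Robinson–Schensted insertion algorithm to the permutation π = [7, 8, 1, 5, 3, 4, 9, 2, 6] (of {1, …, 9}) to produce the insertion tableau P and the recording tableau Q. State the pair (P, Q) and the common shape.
P = [1, 2, 4, 6] / [3, 8, 9] / [5] / [7];  Q = [1, 2, 6, 7] / [3, 4, 9] / [5] / [8];  common shape = (4, 3, 1, 1)

Row-insert the values π_1, π_2, … into P one at a time, bumping the leftmost entry strictly greater than the inserted value down to the next row. The recording tableau Q records, in position (i, j), the step at which that cell was added to P.
  Insert 7 (step 1): P = [7];  Q = [1]
  Insert 8 (step 2): P = [7, 8];  Q = [1, 2]
  Insert 1 (step 3): P = [1, 8] / [7];  Q = [1, 2] / [3]
  Insert 5 (step 4): P = [1, 5] / [7, 8];  Q = [1, 2] / [3, 4]
  Insert 3 (step 5): P = [1, 3] / [5, 8] / [7];  Q = [1, 2] / [3, 4] / [5]
  Insert 4 (step 6): P = [1, 3, 4] / [5, 8] / [7];  Q = [1, 2, 6] / [3, 4] / [5]
  Insert 9 (step 7): P = [1, 3, 4, 9] / [5, 8] / [7];  Q = [1, 2, 6, 7] / [3, 4] / [5]
  Insert 2 (step 8): P = [1, 2, 4, 9] / [3, 8] / [5] / [7];  Q = [1, 2, 6, 7] / [3, 4] / [5] / [8]
  Insert 6 (step 9): P = [1, 2, 4, 6] / [3, 8, 9] / [5] / [7];  Q = [1, 2, 6, 7] / [3, 4, 9] / [5] / [8]
Final shape: (4, 3, 1, 1).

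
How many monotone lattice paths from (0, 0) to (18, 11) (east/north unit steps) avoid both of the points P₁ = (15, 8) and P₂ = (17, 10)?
Number of paths = 13802208

Inclusion–exclusion. Total paths: C(29, 18) = 34597290. Through P₁: C(23, 15)·C(6, 3) = 9806280. Through P₂: C(27, 17)·C(2, 1) = 16872570. Since P₁ is strictly southwest of P₂, a monotone path through both must visit P₁ then P₂; paths through both = C(23, 15)·C(4, 2)·C(2, 1) = 5883768. Avoid both = 34597290 − 9806280 − 16872570 + 5883768 = 13802208.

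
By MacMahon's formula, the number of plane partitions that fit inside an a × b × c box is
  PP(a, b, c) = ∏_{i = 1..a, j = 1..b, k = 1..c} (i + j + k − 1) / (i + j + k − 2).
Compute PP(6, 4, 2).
PP(6, 4, 2) = 13860

Evaluate the triple product over i = 1..6, j = 1..4, k = 1..2. The factors are (2/1) · (3/2) · (3/2) · (4/3) · (4/3) · (5/4) · (5/4) · (6/5) · … (48 factors total). The numerators and denominators telescope so the product is an integer; carrying out the multiplication exactly gives PP(6, 4, 2) = 13860.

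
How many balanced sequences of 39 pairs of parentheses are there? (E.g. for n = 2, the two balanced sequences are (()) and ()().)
C_39 = 680425371729975800390

These balanced parentheses are counted by the Catalan number C_n = (1/(n + 1)) · C(2n, n). For n = 39: C_39 = (1/40) · C(78, 39) = 27217014869199032015600/40 = 680425371729975800390.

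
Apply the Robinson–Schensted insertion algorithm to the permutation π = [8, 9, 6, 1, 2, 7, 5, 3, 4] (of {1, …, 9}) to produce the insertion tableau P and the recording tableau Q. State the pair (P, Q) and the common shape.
P = [1, 2, 3, 4] / [5, 7] / [6, 9] / [8];  Q = [1, 2, 6, 9] / [3, 5] / [4, 7] / [8];  common shape = (4, 2, 2, 1)

Row-insert the values π_1, π_2, … into P one at a time, bumping the leftmost entry strictly greater than the inserted value down to the next row. The recording tableau Q records, in position (i, j), the step at which that cell was added to P.
  Insert 8 (step 1): P = [8];  Q = [1]
  Insert 9 (step 2): P = [8, 9];  Q = [1, 2]
  Insert 6 (step 3): P = [6, 9] / [8];  Q = [1, 2] / [3]
  Insert 1 (step 4): P = [1, 9] / [6] / [8];  Q = [1, 2] / [3] / [4]
  Insert 2 (step 5): P = [1, 2] / [6, 9] / [8];  Q = [1, 2] / [3, 5] / [4]
  Insert 7 (step 6): P = [1, 2, 7] / [6, 9] / [8];  Q = [1, 2, 6] / [3, 5] / [4]
  Insert 5 (step 7): P = [1, 2, 5] / [6, 7] / [8, 9];  Q = [1, 2, 6] / [3, 5] / [4, 7]
  Insert 3 (step 8): P = [1, 2, 3] / [5, 7] / [6, 9] / [8];  Q = [1, 2, 6] / [3, 5] / [4, 7] / [8]
  Insert 4 (step 9): P = [1, 2, 3, 4] / [5, 7] / [6, 9] / [8];  Q = [1, 2, 6, 9] / [3, 5] / [4, 7] / [8]
Final shape: (4, 2, 2, 1).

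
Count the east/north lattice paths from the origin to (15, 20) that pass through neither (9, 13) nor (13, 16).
Number of paths = 1637557215

Inclusion–exclusion. Total paths: C(35, 15) = 3247943160. Through P₁: C(22, 9)·C(13, 6) = 853572720. Through P₂: C(29, 13)·C(6, 2) = 1017958725. Since P₁ is strictly southwest of P₂, a monotone path through both must visit P₁ then P₂; paths through both = C(22, 9)·C(7, 4)·C(6, 2) = 261145500. Avoid both = 3247943160 − 853572720 − 1017958725 + 261145500 = 1637557215.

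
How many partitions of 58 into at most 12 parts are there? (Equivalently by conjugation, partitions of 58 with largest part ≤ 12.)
p(58, parts ≤ 12) = 268079

Use the recurrence p(n, m) = p(n, m−1) + p(n−m, m): either the largest part is < m (count p(n, m−1)) or the largest part is exactly m (remove one copy of m, count p(n−m, m)). With p(0, ·) = 1 this gives p(58, parts ≤ 12) = 268079. (By conjugating Young diagrams, this also counts partitions of 58 into at most 12 parts.)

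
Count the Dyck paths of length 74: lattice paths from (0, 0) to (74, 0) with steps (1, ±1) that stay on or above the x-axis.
C_37 = 45950804324621742364

These Dyck paths are counted by the Catalan number C_n = (1/(n + 1)) · C(2n, n). For n = 37: C_37 = (1/38) · C(74, 37) = 1746130564335626209832/38 = 45950804324621742364.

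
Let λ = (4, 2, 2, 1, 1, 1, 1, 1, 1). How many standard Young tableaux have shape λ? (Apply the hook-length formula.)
# SYT of shape (4, 2, 2, 1, 1, 1, 1, 1, 1) = 7007

Hook-length formula: f^λ = n! / Π hook(c), product over all cells c of the Young diagram. For λ = (4, 2, 2, 1, 1, 1, 1, 1, 1), n = 14 boxes. Hook lengths by row (left-to-right, top-to-bottom): [12, 5, 2, 1]; [9, 2]; [8, 1]; [6]; [5]; [4]; [3]; [2]; [1]. Product of hooks = 12441600. So f^λ = 14! / 12441600 = 87178291200 / 12441600 = 7007.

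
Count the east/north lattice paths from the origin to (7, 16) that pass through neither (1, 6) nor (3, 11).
Number of paths = 161759

Inclusion–exclusion. Total paths: C(23, 7) = 245157. Through P₁: C(7, 1)·C(16, 6) = 56056. Through P₂: C(14, 3)·C(9, 4) = 45864. Since P₁ is strictly southwest of P₂, a monotone path through both must visit P₁ then P₂; paths through both = C(7, 1)·C(7, 2)·C(9, 4) = 18522. Avoid both = 245157 − 56056 − 45864 + 18522 = 161759.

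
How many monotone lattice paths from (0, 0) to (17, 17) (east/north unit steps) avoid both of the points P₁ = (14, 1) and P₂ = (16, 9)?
Number of paths = 2315210985

Inclusion–exclusion. Total paths: C(34, 17) = 2333606220. Through P₁: C(15, 14)·C(19, 3) = 14535. Through P₂: C(25, 16)·C(9, 1) = 18386775. Since P₁ is strictly southwest of P₂, a monotone path through both must visit P₁ then P₂; paths through both = C(15, 14)·C(10, 2)·C(9, 1) = 6075. Avoid both = 2333606220 − 14535 − 18386775 + 6075 = 2315210985.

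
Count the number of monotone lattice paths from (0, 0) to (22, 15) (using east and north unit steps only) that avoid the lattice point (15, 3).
Number of paths = 9323083152

Total paths from (0, 0) to (22, 15): C(37, 22) = 9364199760. Paths through (15, 3): (paths (0, 0) → (15, 3)) × (paths (15, 3) → (22, 15)) = C(18, 15) · C(19, 7) = 816 · 50388 = 41116608. Avoidance count = 9364199760 − 41116608 = 9323083152.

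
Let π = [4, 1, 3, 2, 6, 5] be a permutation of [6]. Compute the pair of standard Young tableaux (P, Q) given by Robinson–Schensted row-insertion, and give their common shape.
P = [1, 2, 5] / [3, 6] / [4];  Q = [1, 3, 5] / [2, 6] / [4];  common shape = (3, 2, 1)

Row-insert the values π_1, π_2, … into P one at a time, bumping the leftmost entry strictly greater than the inserted value down to the next row. The recording tableau Q records, in position (i, j), the step at which that cell was added to P.
  Insert 4 (step 1): P = [4];  Q = [1]
  Insert 1 (step 2): P = [1] / [4];  Q = [1] / [2]
  Insert 3 (step 3): P = [1, 3] / [4];  Q = [1, 3] / [2]
  Insert 2 (step 4): P = [1, 2] / [3] / [4];  Q = [1, 3] / [2] / [4]
  Insert 6 (step 5): P = [1, 2, 6] / [3] / [4];  Q = [1, 3, 5] / [2] / [4]
  Insert 5 (step 6): P = [1, 2, 5] / [3, 6] / [4];  Q = [1, 3, 5] / [2, 6] / [4]
Final shape: (3, 2, 1).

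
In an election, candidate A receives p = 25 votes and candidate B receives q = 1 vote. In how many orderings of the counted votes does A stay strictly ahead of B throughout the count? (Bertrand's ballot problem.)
Strict-lead orderings = 24

Total orderings of the 26 votes with 25 for A: C(26, 25) = 26. By the Bertrand ballot formula (Cycle Lemma / reflection principle), the number of orderings in which A is strictly ahead of B throughout is (p − q)/(p + q) · C(p + q, p) = (25 − 1)/(25 + 1) · 26 = 24.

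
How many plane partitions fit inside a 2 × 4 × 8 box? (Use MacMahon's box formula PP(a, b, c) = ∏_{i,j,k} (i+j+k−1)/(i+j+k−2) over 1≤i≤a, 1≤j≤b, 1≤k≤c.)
PP(2, 4, 8) = 70785

Evaluate the triple product over i = 1..2, j = 1..4, k = 1..8. The factors are (2/1) · (3/2) · (4/3) · (5/4) · (6/5) · (7/6) · (8/7) · (9/8) · … (64 factors total). The numerators and denominators telescope so the product is an integer; carrying out the multiplication exactly gives PP(2, 4, 8) = 70785.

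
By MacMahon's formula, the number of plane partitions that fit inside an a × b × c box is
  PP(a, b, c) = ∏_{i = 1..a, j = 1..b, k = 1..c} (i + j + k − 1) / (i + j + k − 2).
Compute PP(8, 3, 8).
PP(8, 3, 8) = 33803832920

Evaluate the triple product over i = 1..8, j = 1..3, k = 1..8. The factors are (2/1) · (3/2) · (4/3) · (5/4) · (6/5) · (7/6) · (8/7) · (9/8) · … (192 factors total). The numerators and denominators telescope so the product is an integer; carrying out the multiplication exactly gives PP(8, 3, 8) = 33803832920.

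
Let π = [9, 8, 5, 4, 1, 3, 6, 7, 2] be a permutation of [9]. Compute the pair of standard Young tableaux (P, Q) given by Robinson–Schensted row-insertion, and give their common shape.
P = [1, 2, 6, 7] / [3] / [4] / [5] / [8] / [9];  Q = [1, 6, 7, 8] / [2] / [3] / [4] / [5] / [9];  common shape = (4, 1, 1, 1, 1, 1)

Row-insert the values π_1, π_2, … into P one at a time, bumping the leftmost entry strictly greater than the inserted value down to the next row. The recording tableau Q records, in position (i, j), the step at which that cell was added to P.
  Insert 9 (step 1): P = [9];  Q = [1]
  Insert 8 (step 2): P = [8] / [9];  Q = [1] / [2]
  Insert 5 (step 3): P = [5] / [8] / [9];  Q = [1] / [2] / [3]
  Insert 4 (step 4): P = [4] / [5] / [8] / [9];  Q = [1] / [2] / [3] / [4]
  Insert 1 (step 5): P = [1] / [4] / [5] / [8] / [9];  Q = [1] / [2] / [3] / [4] / [5]
  Insert 3 (step 6): P = [1, 3] / [4] / [5] / [8] / [9];  Q = [1, 6] / [2] / [3] / [4] / [5]
  Insert 6 (step 7): P = [1, 3, 6] / [4] / [5] / [8] / [9];  Q = [1, 6, 7] / [2] / [3] / [4] / [5]
  Insert 7 (step 8): P = [1, 3, 6, 7] / [4] / [5] / [8] / [9];  Q = [1, 6, 7, 8] / [2] / [3] / [4] / [5]
  Insert 2 (step 9): P = [1, 2, 6, 7] / [3] / [4] / [5] / [8] / [9];  Q = [1, 6, 7, 8] / [2] / [3] / [4] / [5] / [9]
Final shape: (4, 1, 1, 1, 1, 1).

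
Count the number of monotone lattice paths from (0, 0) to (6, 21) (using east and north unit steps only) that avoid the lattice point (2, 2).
Number of paths = 242880

Total paths from (0, 0) to (6, 21): C(27, 6) = 296010. Paths through (2, 2): (paths (0, 0) → (2, 2)) × (paths (2, 2) → (6, 21)) = C(4, 2) · C(23, 4) = 6 · 8855 = 53130. Avoidance count = 296010 − 53130 = 242880.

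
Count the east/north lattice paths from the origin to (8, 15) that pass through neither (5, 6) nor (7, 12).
Number of paths = 238866

Inclusion–exclusion. Total paths: C(23, 8) = 490314. Through P₁: C(11, 5)·C(12, 3) = 101640. Through P₂: C(19, 7)·C(4, 1) = 201552. Since P₁ is strictly southwest of P₂, a monotone path through both must visit P₁ then P₂; paths through both = C(11, 5)·C(8, 2)·C(4, 1) = 51744. Avoid both = 490314 − 101640 − 201552 + 51744 = 238866.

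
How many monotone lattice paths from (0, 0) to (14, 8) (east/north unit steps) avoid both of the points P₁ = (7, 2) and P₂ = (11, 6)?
Number of paths = 159434

Inclusion–exclusion. Total paths: C(22, 14) = 319770. Through P₁: C(9, 7)·C(13, 7) = 61776. Through P₂: C(17, 11)·C(5, 3) = 123760. Since P₁ is strictly southwest of P₂, a monotone path through both must visit P₁ then P₂; paths through both = C(9, 7)·C(8, 4)·C(5, 3) = 25200. Avoid both = 319770 − 61776 − 123760 + 25200 = 159434.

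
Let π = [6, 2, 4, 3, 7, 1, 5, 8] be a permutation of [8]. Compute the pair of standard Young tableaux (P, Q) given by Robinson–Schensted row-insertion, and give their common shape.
P = [1, 3, 5, 8] / [2, 7] / [4] / [6];  Q = [1, 3, 5, 8] / [2, 7] / [4] / [6];  common shape = (4, 2, 1, 1)

Row-insert the values π_1, π_2, … into P one at a time, bumping the leftmost entry strictly greater than the inserted value down to the next row. The recording tableau Q records, in position (i, j), the step at which that cell was added to P.
  Insert 6 (step 1): P = [6];  Q = [1]
  Insert 2 (step 2): P = [2] / [6];  Q = [1] / [2]
  Insert 4 (step 3): P = [2, 4] / [6];  Q = [1, 3] / [2]
  Insert 3 (step 4): P = [2, 3] / [4] / [6];  Q = [1, 3] / [2] / [4]
  Insert 7 (step 5): P = [2, 3, 7] / [4] / [6];  Q = [1, 3, 5] / [2] / [4]
  Insert 1 (step 6): P = [1, 3, 7] / [2] / [4] / [6];  Q = [1, 3, 5] / [2] / [4] / [6]
  Insert 5 (step 7): P = [1, 3, 5] / [2, 7] / [4] / [6];  Q = [1, 3, 5] / [2, 7] / [4] / [6]
  Insert 8 (step 8): P = [1, 3, 5, 8] / [2, 7] / [4] / [6];  Q = [1, 3, 5, 8] / [2, 7] / [4] / [6]
Final shape: (4, 2, 1, 1).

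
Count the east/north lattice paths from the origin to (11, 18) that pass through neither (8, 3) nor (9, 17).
Number of paths = 25096425

Inclusion–exclusion. Total paths: C(29, 11) = 34597290. Through P₁: C(11, 8)·C(18, 3) = 134640. Through P₂: C(26, 9)·C(3, 2) = 9373650. Since P₁ is strictly southwest of P₂, a monotone path through both must visit P₁ then P₂; paths through both = C(11, 8)·C(15, 1)·C(3, 2) = 7425. Avoid both = 34597290 − 134640 − 9373650 + 7425 = 25096425.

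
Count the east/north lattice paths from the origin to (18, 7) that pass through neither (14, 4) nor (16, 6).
Number of paths = 204841

Inclusion–exclusion. Total paths: C(25, 18) = 480700. Through P₁: C(18, 14)·C(7, 4) = 107100. Through P₂: C(22, 16)·C(3, 2) = 223839. Since P₁ is strictly southwest of P₂, a monotone path through both must visit P₁ then P₂; paths through both = C(18, 14)·C(4, 2)·C(3, 2) = 55080. Avoid both = 480700 − 107100 − 223839 + 55080 = 204841.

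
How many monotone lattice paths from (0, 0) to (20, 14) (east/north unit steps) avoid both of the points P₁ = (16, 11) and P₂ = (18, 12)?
Number of paths = 651372075

Inclusion–exclusion. Total paths: C(34, 20) = 1391975640. Through P₁: C(27, 16)·C(7, 4) = 456326325. Through P₂: C(30, 18)·C(4, 2) = 518959350. Since P₁ is strictly southwest of P₂, a monotone path through both must visit P₁ then P₂; paths through both = C(27, 16)·C(3, 2)·C(4, 2) = 234682110. Avoid both = 1391975640 − 456326325 − 518959350 + 234682110 = 651372075.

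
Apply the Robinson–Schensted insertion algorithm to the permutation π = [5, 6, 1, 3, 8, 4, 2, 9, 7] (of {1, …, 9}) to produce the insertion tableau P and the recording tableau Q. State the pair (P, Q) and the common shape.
P = [1, 2, 4, 7] / [3, 6, 8, 9] / [5];  Q = [1, 2, 5, 8] / [3, 4, 6, 9] / [7];  common shape = (4, 4, 1)

Row-insert the values π_1, π_2, … into P one at a time, bumping the leftmost entry strictly greater than the inserted value down to the next row. The recording tableau Q records, in position (i, j), the step at which that cell was added to P.
  Insert 5 (step 1): P = [5];  Q = [1]
  Insert 6 (step 2): P = [5, 6];  Q = [1, 2]
  Insert 1 (step 3): P = [1, 6] / [5];  Q = [1, 2] / [3]
  Insert 3 (step 4): P = [1, 3] / [5, 6];  Q = [1, 2] / [3, 4]
  Insert 8 (step 5): P = [1, 3, 8] / [5, 6];  Q = [1, 2, 5] / [3, 4]
  Insert 4 (step 6): P = [1, 3, 4] / [5, 6, 8];  Q = [1, 2, 5] / [3, 4, 6]
  Insert 2 (step 7): P = [1, 2, 4] / [3, 6, 8] / [5];  Q = [1, 2, 5] / [3, 4, 6] / [7]
  Insert 9 (step 8): P = [1, 2, 4, 9] / [3, 6, 8] / [5];  Q = [1, 2, 5, 8] / [3, 4, 6] / [7]
  Insert 7 (step 9): P = [1, 2, 4, 7] / [3, 6, 8, 9] / [5];  Q = [1, 2, 5, 8] / [3, 4, 6, 9] / [7]
Final shape: (4, 4, 1).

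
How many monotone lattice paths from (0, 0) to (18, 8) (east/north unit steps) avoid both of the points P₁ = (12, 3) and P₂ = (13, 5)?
Number of paths = 948697

Inclusion–exclusion. Total paths: C(26, 18) = 1562275. Through P₁: C(15, 12)·C(11, 6) = 210210. Through P₂: C(18, 13)·C(8, 5) = 479808. Since P₁ is strictly southwest of P₂, a monotone path through both must visit P₁ then P₂; paths through both = C(15, 12)·C(3, 1)·C(8, 5) = 76440. Avoid both = 1562275 − 210210 − 479808 + 76440 = 948697.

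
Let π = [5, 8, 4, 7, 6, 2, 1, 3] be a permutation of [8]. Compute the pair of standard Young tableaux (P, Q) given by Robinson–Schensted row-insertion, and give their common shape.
P = [1, 3] / [2, 6] / [4, 7] / [5] / [8];  Q = [1, 2] / [3, 4] / [5, 8] / [6] / [7];  common shape = (2, 2, 2, 1, 1)

Row-insert the values π_1, π_2, … into P one at a time, bumping the leftmost entry strictly greater than the inserted value down to the next row. The recording tableau Q records, in position (i, j), the step at which that cell was added to P.
  Insert 5 (step 1): P = [5];  Q = [1]
  Insert 8 (step 2): P = [5, 8];  Q = [1, 2]
  Insert 4 (step 3): P = [4, 8] / [5];  Q = [1, 2] / [3]
  Insert 7 (step 4): P = [4, 7] / [5, 8];  Q = [1, 2] / [3, 4]
  Insert 6 (step 5): P = [4, 6] / [5, 7] / [8];  Q = [1, 2] / [3, 4] / [5]
  Insert 2 (step 6): P = [2, 6] / [4, 7] / [5] / [8];  Q = [1, 2] / [3, 4] / [5] / [6]
  Insert 1 (step 7): P = [1, 6] / [2, 7] / [4] / [5] / [8];  Q = [1, 2] / [3, 4] / [5] / [6] / [7]
  Insert 3 (step 8): P = [1, 3] / [2, 6] / [4, 7] / [5] / [8];  Q = [1, 2] / [3, 4] / [5, 8] / [6] / [7]
Final shape: (2, 2, 2, 1, 1).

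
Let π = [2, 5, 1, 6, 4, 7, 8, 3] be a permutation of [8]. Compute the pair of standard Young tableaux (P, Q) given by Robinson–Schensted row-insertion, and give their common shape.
P = [1, 3, 6, 7, 8] / [2, 4] / [5];  Q = [1, 2, 4, 6, 7] / [3, 5] / [8];  common shape = (5, 2, 1)

Row-insert the values π_1, π_2, … into P one at a time, bumping the leftmost entry strictly greater than the inserted value down to the next row. The recording tableau Q records, in position (i, j), the step at which that cell was added to P.
  Insert 2 (step 1): P = [2];  Q = [1]
  Insert 5 (step 2): P = [2, 5];  Q = [1, 2]
  Insert 1 (step 3): P = [1, 5] / [2];  Q = [1, 2] / [3]
  Insert 6 (step 4): P = [1, 5, 6] / [2];  Q = [1, 2, 4] / [3]
  Insert 4 (step 5): P = [1, 4, 6] / [2, 5];  Q = [1, 2, 4] / [3, 5]
  Insert 7 (step 6): P = [1, 4, 6, 7] / [2, 5];  Q = [1, 2, 4, 6] / [3, 5]
  Insert 8 (step 7): P = [1, 4, 6, 7, 8] / [2, 5];  Q = [1, 2, 4, 6, 7] / [3, 5]
  Insert 3 (step 8): P = [1, 3, 6, 7, 8] / [2, 4] / [5];  Q = [1, 2, 4, 6, 7] / [3, 5] / [8]
Final shape: (5, 2, 1).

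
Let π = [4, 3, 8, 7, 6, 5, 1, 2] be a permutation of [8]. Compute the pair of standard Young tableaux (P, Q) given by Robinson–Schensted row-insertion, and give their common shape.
P = [1, 2] / [3, 5] / [4, 6] / [7] / [8];  Q = [1, 3] / [2, 4] / [5, 8] / [6] / [7];  common shape = (2, 2, 2, 1, 1)

Row-insert the values π_1, π_2, … into P one at a time, bumping the leftmost entry strictly greater than the inserted value down to the next row. The recording tableau Q records, in position (i, j), the step at which that cell was added to P.
  Insert 4 (step 1): P = [4];  Q = [1]
  Insert 3 (step 2): P = [3] / [4];  Q = [1] / [2]
  Insert 8 (step 3): P = [3, 8] / [4];  Q = [1, 3] / [2]
  Insert 7 (step 4): P = [3, 7] / [4, 8];  Q = [1, 3] / [2, 4]
  Insert 6 (step 5): P = [3, 6] / [4, 7] / [8];  Q = [1, 3] / [2, 4] / [5]
  Insert 5 (step 6): P = [3, 5] / [4, 6] / [7] / [8];  Q = [1, 3] / [2, 4] / [5] / [6]
  Insert 1 (step 7): P = [1, 5] / [3, 6] / [4] / [7] / [8];  Q = [1, 3] / [2, 4] / [5] / [6] / [7]
  Insert 2 (step 8): P = [1, 2] / [3, 5] / [4, 6] / [7] / [8];  Q = [1, 3] / [2, 4] / [5, 8] / [6] / [7]
Final shape: (2, 2, 2, 1, 1).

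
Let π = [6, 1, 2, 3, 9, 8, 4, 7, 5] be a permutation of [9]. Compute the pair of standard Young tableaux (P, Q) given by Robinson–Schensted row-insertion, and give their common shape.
P = [1, 2, 3, 4, 5] / [6, 7] / [8] / [9];  Q = [1, 3, 4, 5, 8] / [2, 6] / [7] / [9];  common shape = (5, 2, 1, 1)

Row-insert the values π_1, π_2, … into P one at a time, bumping the leftmost entry strictly greater than the inserted value down to the next row. The recording tableau Q records, in position (i, j), the step at which that cell was added to P.
  Insert 6 (step 1): P = [6];  Q = [1]
  Insert 1 (step 2): P = [1] / [6];  Q = [1] / [2]
  Insert 2 (step 3): P = [1, 2] / [6];  Q = [1, 3] / [2]
  Insert 3 (step 4): P = [1, 2, 3] / [6];  Q = [1, 3, 4] / [2]
  Insert 9 (step 5): P = [1, 2, 3, 9] / [6];  Q = [1, 3, 4, 5] / [2]
  Insert 8 (step 6): P = [1, 2, 3, 8] / [6, 9];  Q = [1, 3, 4, 5] / [2, 6]
  Insert 4 (step 7): P = [1, 2, 3, 4] / [6, 8] / [9];  Q = [1, 3, 4, 5] / [2, 6] / [7]
  Insert 7 (step 8): P = [1, 2, 3, 4, 7] / [6, 8] / [9];  Q = [1, 3, 4, 5, 8] / [2, 6] / [7]
  Insert 5 (step 9): P = [1, 2, 3, 4, 5] / [6, 7] / [8] / [9];  Q = [1, 3, 4, 5, 8] / [2, 6] / [7] / [9]
Final shape: (5, 2, 1, 1).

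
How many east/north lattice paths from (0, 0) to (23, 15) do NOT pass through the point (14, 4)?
Number of paths = 14957328960

Total paths from (0, 0) to (23, 15): C(38, 23) = 15471286560. Paths through (14, 4): (paths (0, 0) → (14, 4)) × (paths (14, 4) → (23, 15)) = C(18, 14) · C(20, 9) = 3060 · 167960 = 513957600. Avoidance count = 15471286560 − 513957600 = 14957328960.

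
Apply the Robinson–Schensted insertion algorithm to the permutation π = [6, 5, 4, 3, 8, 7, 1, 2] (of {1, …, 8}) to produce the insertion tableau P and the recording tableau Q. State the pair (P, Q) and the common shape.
P = [1, 2] / [3, 7] / [4, 8] / [5] / [6];  Q = [1, 5] / [2, 6] / [3, 8] / [4] / [7];  common shape = (2, 2, 2, 1, 1)

Row-insert the values π_1, π_2, … into P one at a time, bumping the leftmost entry strictly greater than the inserted value down to the next row. The recording tableau Q records, in position (i, j), the step at which that cell was added to P.
  Insert 6 (step 1): P = [6];  Q = [1]
  Insert 5 (step 2): P = [5] / [6];  Q = [1] / [2]
  Insert 4 (step 3): P = [4] / [5] / [6];  Q = [1] / [2] / [3]
  Insert 3 (step 4): P = [3] / [4] / [5] / [6];  Q = [1] / [2] / [3] / [4]
  Insert 8 (step 5): P = [3, 8] / [4] / [5] / [6];  Q = [1, 5] / [2] / [3] / [4]
  Insert 7 (step 6): P = [3, 7] / [4, 8] / [5] / [6];  Q = [1, 5] / [2, 6] / [3] / [4]
  Insert 1 (step 7): P = [1, 7] / [3, 8] / [4] / [5] / [6];  Q = [1, 5] / [2, 6] / [3] / [4] / [7]
  Insert 2 (step 8): P = [1, 2] / [3, 7] / [4, 8] / [5] / [6];  Q = [1, 5] / [2, 6] / [3, 8] / [4] / [7]
Final shape: (2, 2, 2, 1, 1).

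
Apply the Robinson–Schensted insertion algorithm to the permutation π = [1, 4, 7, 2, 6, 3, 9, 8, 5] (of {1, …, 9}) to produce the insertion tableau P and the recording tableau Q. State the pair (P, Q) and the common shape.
P = [1, 2, 3, 5] / [4, 6, 8] / [7, 9];  Q = [1, 2, 3, 7] / [4, 5, 8] / [6, 9];  common shape = (4, 3, 2)

Row-insert the values π_1, π_2, … into P one at a time, bumping the leftmost entry strictly greater than the inserted value down to the next row. The recording tableau Q records, in position (i, j), the step at which that cell was added to P.
  Insert 1 (step 1): P = [1];  Q = [1]
  Insert 4 (step 2): P = [1, 4];  Q = [1, 2]
  Insert 7 (step 3): P = [1, 4, 7];  Q = [1, 2, 3]
  Insert 2 (step 4): P = [1, 2, 7] / [4];  Q = [1, 2, 3] / [4]
  Insert 6 (step 5): P = [1, 2, 6] / [4, 7];  Q = [1, 2, 3] / [4, 5]
  Insert 3 (step 6): P = [1, 2, 3] / [4, 6] / [7];  Q = [1, 2, 3] / [4, 5] / [6]
  Insert 9 (step 7): P = [1, 2, 3, 9] / [4, 6] / [7];  Q = [1, 2, 3, 7] / [4, 5] / [6]
  Insert 8 (step 8): P = [1, 2, 3, 8] / [4, 6, 9] / [7];  Q = [1, 2, 3, 7] / [4, 5, 8] / [6]
  Insert 5 (step 9): P = [1, 2, 3, 5] / [4, 6, 8] / [7, 9];  Q = [1, 2, 3, 7] / [4, 5, 8] / [6, 9]
Final shape: (4, 3, 2).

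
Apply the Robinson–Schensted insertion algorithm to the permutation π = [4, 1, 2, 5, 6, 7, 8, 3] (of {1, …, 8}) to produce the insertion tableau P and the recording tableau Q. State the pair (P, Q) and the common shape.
P = [1, 2, 3, 6, 7, 8] / [4, 5];  Q = [1, 3, 4, 5, 6, 7] / [2, 8];  common shape = (6, 2)

Row-insert the values π_1, π_2, … into P one at a time, bumping the leftmost entry strictly greater than the inserted value down to the next row. The recording tableau Q records, in position (i, j), the step at which that cell was added to P.
  Insert 4 (step 1): P = [4];  Q = [1]
  Insert 1 (step 2): P = [1] / [4];  Q = [1] / [2]
  Insert 2 (step 3): P = [1, 2] / [4];  Q = [1, 3] / [2]
  Insert 5 (step 4): P = [1, 2, 5] / [4];  Q = [1, 3, 4] / [2]
  Insert 6 (step 5): P = [1, 2, 5, 6] / [4];  Q = [1, 3, 4, 5] / [2]
  Insert 7 (step 6): P = [1, 2, 5, 6, 7] / [4];  Q = [1, 3, 4, 5, 6] / [2]
  Insert 8 (step 7): P = [1, 2, 5, 6, 7, 8] / [4];  Q = [1, 3, 4, 5, 6, 7] / [2]
  Insert 3 (step 8): P = [1, 2, 3, 6, 7, 8] / [4, 5];  Q = [1, 3, 4, 5, 6, 7] / [2, 8]
Final shape: (6, 2).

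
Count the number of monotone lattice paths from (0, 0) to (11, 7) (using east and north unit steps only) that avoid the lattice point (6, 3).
Number of paths = 21240

Total paths from (0, 0) to (11, 7): C(18, 11) = 31824. Paths through (6, 3): (paths (0, 0) → (6, 3)) × (paths (6, 3) → (11, 7)) = C(9, 6) · C(9, 5) = 84 · 126 = 10584. Avoidance count = 31824 − 10584 = 21240.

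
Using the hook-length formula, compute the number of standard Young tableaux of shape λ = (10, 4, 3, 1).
# SYT of shape (10, 4, 3, 1) = 1349460

Hook-length formula: f^λ = n! / Π hook(c), product over all cells c of the Young diagram. For λ = (10, 4, 3, 1), n = 18 boxes. Hook lengths by row (left-to-right, top-to-bottom): [13, 11, 10, 8, 6, 5, 4, 3, 2, 1]; [6, 4, 3, 1]; [4, 2, 1]; [1]. Product of hooks = 4744396800. So f^λ = 18! / 4744396800 = 6402373705728000 / 4744396800 = 1349460.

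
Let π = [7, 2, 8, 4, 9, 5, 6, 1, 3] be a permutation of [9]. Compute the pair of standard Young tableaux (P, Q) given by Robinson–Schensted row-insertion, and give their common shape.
P = [1, 3, 5, 6] / [2, 4, 9] / [7, 8];  Q = [1, 3, 5, 7] / [2, 4, 6] / [8, 9];  common shape = (4, 3, 2)

Row-insert the values π_1, π_2, … into P one at a time, bumping the leftmost entry strictly greater than the inserted value down to the next row. The recording tableau Q records, in position (i, j), the step at which that cell was added to P.
  Insert 7 (step 1): P = [7];  Q = [1]
  Insert 2 (step 2): P = [2] / [7];  Q = [1] / [2]
  Insert 8 (step 3): P = [2, 8] / [7];  Q = [1, 3] / [2]
  Insert 4 (step 4): P = [2, 4] / [7, 8];  Q = [1, 3] / [2, 4]
  Insert 9 (step 5): P = [2, 4, 9] / [7, 8];  Q = [1, 3, 5] / [2, 4]
  Insert 5 (step 6): P = [2, 4, 5] / [7, 8, 9];  Q = [1, 3, 5] / [2, 4, 6]
  Insert 6 (step 7): P = [2, 4, 5, 6] / [7, 8, 9];  Q = [1, 3, 5, 7] / [2, 4, 6]
  Insert 1 (step 8): P = [1, 4, 5, 6] / [2, 8, 9] / [7];  Q = [1, 3, 5, 7] / [2, 4, 6] / [8]
  Insert 3 (step 9): P = [1, 3, 5, 6] / [2, 4, 9] / [7, 8];  Q = [1, 3, 5, 7] / [2, 4, 6] / [8, 9]
Final shape: (4, 3, 2).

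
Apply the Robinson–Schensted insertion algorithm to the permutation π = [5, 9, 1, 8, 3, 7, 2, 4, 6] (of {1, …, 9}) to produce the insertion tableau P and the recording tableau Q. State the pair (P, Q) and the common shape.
P = [1, 2, 4, 6] / [3, 7] / [5, 8] / [9];  Q = [1, 2, 6, 9] / [3, 4] / [5, 8] / [7];  common shape = (4, 2, 2, 1)

Row-insert the values π_1, π_2, … into P one at a time, bumping the leftmost entry strictly greater than the inserted value down to the next row. The recording tableau Q records, in position (i, j), the step at which that cell was added to P.
  Insert 5 (step 1): P = [5];  Q = [1]
  Insert 9 (step 2): P = [5, 9];  Q = [1, 2]
  Insert 1 (step 3): P = [1, 9] / [5];  Q = [1, 2] / [3]
  Insert 8 (step 4): P = [1, 8] / [5, 9];  Q = [1, 2] / [3, 4]
  Insert 3 (step 5): P = [1, 3] / [5, 8] / [9];  Q = [1, 2] / [3, 4] / [5]
  Insert 7 (step 6): P = [1, 3, 7] / [5, 8] / [9];  Q = [1, 2, 6] / [3, 4] / [5]
  Insert 2 (step 7): P = [1, 2, 7] / [3, 8] / [5] / [9];  Q = [1, 2, 6] / [3, 4] / [5] / [7]
  Insert 4 (step 8): P = [1, 2, 4] / [3, 7] / [5, 8] / [9];  Q = [1, 2, 6] / [3, 4] / [5, 8] / [7]
  Insert 6 (step 9): P = [1, 2, 4, 6] / [3, 7] / [5, 8] / [9];  Q = [1, 2, 6, 9] / [3, 4] / [5, 8] / [7]
Final shape: (4, 2, 2, 1).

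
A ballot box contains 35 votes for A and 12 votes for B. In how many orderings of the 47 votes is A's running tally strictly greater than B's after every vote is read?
Strict-lead orderings = 25569834459

Total orderings of the 47 votes with 35 for A: C(47, 35) = 52251400851. By the Bertrand ballot formula (Cycle Lemma / reflection principle), the number of orderings in which A is strictly ahead of B throughout is (p − q)/(p + q) · C(p + q, p) = (35 − 12)/(35 + 12) · 52251400851 = 25569834459.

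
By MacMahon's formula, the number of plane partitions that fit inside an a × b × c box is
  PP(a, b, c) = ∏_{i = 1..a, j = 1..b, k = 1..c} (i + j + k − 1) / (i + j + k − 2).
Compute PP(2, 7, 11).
PP(2, 7, 11) = 200443464

Evaluate the triple product over i = 1..2, j = 1..7, k = 1..11. The factors are (2/1) · (3/2) · (4/3) · (5/4) · (6/5) · (7/6) · (8/7) · (9/8) · … (154 factors total). The numerators and denominators telescope so the product is an integer; carrying out the multiplication exactly gives PP(2, 7, 11) = 200443464.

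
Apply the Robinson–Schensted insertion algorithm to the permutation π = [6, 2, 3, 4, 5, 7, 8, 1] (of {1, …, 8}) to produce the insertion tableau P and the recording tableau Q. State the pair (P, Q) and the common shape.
P = [1, 3, 4, 5, 7, 8] / [2] / [6];  Q = [1, 3, 4, 5, 6, 7] / [2] / [8];  common shape = (6, 1, 1)

Row-insert the values π_1, π_2, … into P one at a time, bumping the leftmost entry strictly greater than the inserted value down to the next row. The recording tableau Q records, in position (i, j), the step at which that cell was added to P.
  Insert 6 (step 1): P = [6];  Q = [1]
  Insert 2 (step 2): P = [2] / [6];  Q = [1] / [2]
  Insert 3 (step 3): P = [2, 3] / [6];  Q = [1, 3] / [2]
  Insert 4 (step 4): P = [2, 3, 4] / [6];  Q = [1, 3, 4] / [2]
  Insert 5 (step 5): P = [2, 3, 4, 5] / [6];  Q = [1, 3, 4, 5] / [2]
  Insert 7 (step 6): P = [2, 3, 4, 5, 7] / [6];  Q = [1, 3, 4, 5, 6] / [2]
  Insert 8 (step 7): P = [2, 3, 4, 5, 7, 8] / [6];  Q = [1, 3, 4, 5, 6, 7] / [2]
  Insert 1 (step 8): P = [1, 3, 4, 5, 7, 8] / [2] / [6];  Q = [1, 3, 4, 5, 6, 7] / [2] / [8]
Final shape: (6, 1, 1).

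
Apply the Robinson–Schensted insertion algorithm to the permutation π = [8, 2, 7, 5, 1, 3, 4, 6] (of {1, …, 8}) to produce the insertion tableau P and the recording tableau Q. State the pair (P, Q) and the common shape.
P = [1, 3, 4, 6] / [2, 5] / [7] / [8];  Q = [1, 3, 7, 8] / [2, 6] / [4] / [5];  common shape = (4, 2, 1, 1)

Row-insert the values π_1, π_2, … into P one at a time, bumping the leftmost entry strictly greater than the inserted value down to the next row. The recording tableau Q records, in position (i, j), the step at which that cell was added to P.
  Insert 8 (step 1): P = [8];  Q = [1]
  Insert 2 (step 2): P = [2] / [8];  Q = [1] / [2]
  Insert 7 (step 3): P = [2, 7] / [8];  Q = [1, 3] / [2]
  Insert 5 (step 4): P = [2, 5] / [7] / [8];  Q = [1, 3] / [2] / [4]
  Insert 1 (step 5): P = [1, 5] / [2] / [7] / [8];  Q = [1, 3] / [2] / [4] / [5]
  Insert 3 (step 6): P = [1, 3] / [2, 5] / [7] / [8];  Q = [1, 3] / [2, 6] / [4] / [5]
  Insert 4 (step 7): P = [1, 3, 4] / [2, 5] / [7] / [8];  Q = [1, 3, 7] / [2, 6] / [4] / [5]
  Insert 6 (step 8): P = [1, 3, 4, 6] / [2, 5] / [7] / [8];  Q = [1, 3, 7, 8] / [2, 6] / [4] / [5]
Final shape: (4, 2, 1, 1).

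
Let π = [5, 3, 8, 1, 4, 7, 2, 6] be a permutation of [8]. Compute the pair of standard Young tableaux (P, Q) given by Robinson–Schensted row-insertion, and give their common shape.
P = [1, 2, 6] / [3, 4, 7] / [5, 8];  Q = [1, 3, 6] / [2, 5, 8] / [4, 7];  common shape = (3, 3, 2)

Row-insert the values π_1, π_2, … into P one at a time, bumping the leftmost entry strictly greater than the inserted value down to the next row. The recording tableau Q records, in position (i, j), the step at which that cell was added to P.
  Insert 5 (step 1): P = [5];  Q = [1]
  Insert 3 (step 2): P = [3] / [5];  Q = [1] / [2]
  Insert 8 (step 3): P = [3, 8] / [5];  Q = [1, 3] / [2]
  Insert 1 (step 4): P = [1, 8] / [3] / [5];  Q = [1, 3] / [2] / [4]
  Insert 4 (step 5): P = [1, 4] / [3, 8] / [5];  Q = [1, 3] / [2, 5] / [4]
  Insert 7 (step 6): P = [1, 4, 7] / [3, 8] / [5];  Q = [1, 3, 6] / [2, 5] / [4]
  Insert 2 (step 7): P = [1, 2, 7] / [3, 4] / [5, 8];  Q = [1, 3, 6] / [2, 5] / [4, 7]
  Insert 6 (step 8): P = [1, 2, 6] / [3, 4, 7] / [5, 8];  Q = [1, 3, 6] / [2, 5, 8] / [4, 7]
Final shape: (3, 3, 2).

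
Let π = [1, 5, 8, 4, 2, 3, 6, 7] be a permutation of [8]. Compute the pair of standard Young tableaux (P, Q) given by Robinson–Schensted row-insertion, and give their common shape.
P = [1, 2, 3, 6, 7] / [4, 8] / [5];  Q = [1, 2, 3, 7, 8] / [4, 6] / [5];  common shape = (5, 2, 1)

Row-insert the values π_1, π_2, … into P one at a time, bumping the leftmost entry strictly greater than the inserted value down to the next row. The recording tableau Q records, in position (i, j), the step at which that cell was added to P.
  Insert 1 (step 1): P = [1];  Q = [1]
  Insert 5 (step 2): P = [1, 5];  Q = [1, 2]
  Insert 8 (step 3): P = [1, 5, 8];  Q = [1, 2, 3]
  Insert 4 (step 4): P = [1, 4, 8] / [5];  Q = [1, 2, 3] / [4]
  Insert 2 (step 5): P = [1, 2, 8] / [4] / [5];  Q = [1, 2, 3] / [4] / [5]
  Insert 3 (step 6): P = [1, 2, 3] / [4, 8] / [5];  Q = [1, 2, 3] / [4, 6] / [5]
  Insert 6 (step 7): P = [1, 2, 3, 6] / [4, 8] / [5];  Q = [1, 2, 3, 7] / [4, 6] / [5]
  Insert 7 (step 8): P = [1, 2, 3, 6, 7] / [4, 8] / [5];  Q = [1, 2, 3, 7, 8] / [4, 6] / [5]
Final shape: (5, 2, 1).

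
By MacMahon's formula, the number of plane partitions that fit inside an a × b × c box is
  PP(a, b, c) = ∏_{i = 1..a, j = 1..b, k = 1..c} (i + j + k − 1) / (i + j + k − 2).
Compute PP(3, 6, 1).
PP(3, 6, 1) = 84

Evaluate the triple product over i = 1..3, j = 1..6, k = 1..1. The factors are (2/1) · (3/2) · (4/3) · (5/4) · (6/5) · (7/6) · (3/2) · (4/3) · … (18 factors total). The numerators and denominators telescope so the product is an integer; carrying out the multiplication exactly gives PP(3, 6, 1) = 84.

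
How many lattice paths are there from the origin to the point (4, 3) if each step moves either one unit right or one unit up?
Number of paths = 35

A monotone lattice path from (0, 0) to (4, 3) consists of 4 east steps and 3 north steps in some order, so it is determined by which 4 of the 7 steps are east. The count is C(7, 4) = 35.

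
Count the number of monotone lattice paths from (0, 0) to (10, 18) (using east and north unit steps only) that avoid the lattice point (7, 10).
Number of paths = 9914190

Total paths from (0, 0) to (10, 18): C(28, 10) = 13123110. Paths through (7, 10): (paths (0, 0) → (7, 10)) × (paths (7, 10) → (10, 18)) = C(17, 7) · C(11, 3) = 19448 · 165 = 3208920. Avoidance count = 13123110 − 3208920 = 9914190.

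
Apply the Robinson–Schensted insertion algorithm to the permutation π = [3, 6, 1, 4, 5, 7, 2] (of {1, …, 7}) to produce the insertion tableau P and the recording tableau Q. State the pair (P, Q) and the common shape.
P = [1, 2, 5, 7] / [3, 4] / [6];  Q = [1, 2, 5, 6] / [3, 4] / [7];  common shape = (4, 2, 1)

Row-insert the values π_1, π_2, … into P one at a time, bumping the leftmost entry strictly greater than the inserted value down to the next row. The recording tableau Q records, in position (i, j), the step at which that cell was added to P.
  Insert 3 (step 1): P = [3];  Q = [1]
  Insert 6 (step 2): P = [3, 6];  Q = [1, 2]
  Insert 1 (step 3): P = [1, 6] / [3];  Q = [1, 2] / [3]
  Insert 4 (step 4): P = [1, 4] / [3, 6];  Q = [1, 2] / [3, 4]
  Insert 5 (step 5): P = [1, 4, 5] / [3, 6];  Q = [1, 2, 5] / [3, 4]
  Insert 7 (step 6): P = [1, 4, 5, 7] / [3, 6];  Q = [1, 2, 5, 6] / [3, 4]
  Insert 2 (step 7): P = [1, 2, 5, 7] / [3, 4] / [6];  Q = [1, 2, 5, 6] / [3, 4] / [7]
Final shape: (4, 2, 1).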